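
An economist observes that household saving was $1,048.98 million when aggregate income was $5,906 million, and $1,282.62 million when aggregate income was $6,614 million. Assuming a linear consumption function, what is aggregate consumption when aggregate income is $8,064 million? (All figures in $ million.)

C = 6302.88

MPS = ΔS/ΔY = (1282.62 − 1048.98)/(6614 − 5906) = 233.64/708 = 0.33
MPC = 1 − MPS = 0.67
Autonomous saving = 1048.98 − 0.33(5906) = -900, so a = 900
C = 900 + 0.67(8064) = 900 + 5402.88 = 6302.88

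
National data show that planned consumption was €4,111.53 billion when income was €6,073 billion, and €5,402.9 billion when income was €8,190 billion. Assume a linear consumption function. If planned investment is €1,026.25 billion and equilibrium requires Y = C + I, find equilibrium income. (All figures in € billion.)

MPC = (5402.9 − 4111.53)/(8190 − 6073) = 1291.37/2117 = 0.61
a = 4111.53 − 0.61(6073) = 407
Equilibrium: Y = 407 + 0.61Y + 1026.25
0.39Y = 1433.25, so Y = 1433.25/0.39 = 3675

Y = 3675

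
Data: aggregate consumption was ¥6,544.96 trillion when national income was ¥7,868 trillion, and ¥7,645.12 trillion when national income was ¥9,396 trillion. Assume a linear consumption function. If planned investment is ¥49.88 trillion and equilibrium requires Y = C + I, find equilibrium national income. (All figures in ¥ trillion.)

MPC = (7645.12 − 6544.96)/(9396 − 7868) = 1100.16/1528 = 0.72
a = 6544.96 − 0.72(7868) = 880
Equilibrium: Y = 880 + 0.72Y + 49.88
0.28Y = 929.88, so Y = 929.88/0.28 = 3321

Y = 3321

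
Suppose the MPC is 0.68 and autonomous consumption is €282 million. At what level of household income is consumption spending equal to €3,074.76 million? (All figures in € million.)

Y = 4107

282 + 0.68Y = 3074.76
0.68Y = 2792.76, so Y = 2792.76/0.68 = 4107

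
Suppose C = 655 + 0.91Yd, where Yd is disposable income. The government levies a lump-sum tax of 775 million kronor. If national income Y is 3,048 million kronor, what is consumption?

Yd = Y − T = 3048 − 775 = 2273
C = 655 + 0.91(2273) = 655 + 2068.43 = 2723.43

C = 2723.43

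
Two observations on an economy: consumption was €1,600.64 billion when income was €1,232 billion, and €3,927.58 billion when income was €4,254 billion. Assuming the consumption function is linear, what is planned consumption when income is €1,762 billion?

C = 2008.74

MPC = (3927.58 − 1600.64)/(4254 − 1232) = 2326.94/3022 = 0.77
a = 1600.64 − 0.77(1232) = 1600.64 − 948.64 = 652
C = 652 + 0.77(1762) = 652 + 1356.74 = 2008.74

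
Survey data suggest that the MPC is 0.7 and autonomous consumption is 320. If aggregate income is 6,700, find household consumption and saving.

C = 5010; S = 1690

C = 320 + 0.7(6700) = 320 + 4690 = 5010
S = Y − C = 6700 − 5010 = 1690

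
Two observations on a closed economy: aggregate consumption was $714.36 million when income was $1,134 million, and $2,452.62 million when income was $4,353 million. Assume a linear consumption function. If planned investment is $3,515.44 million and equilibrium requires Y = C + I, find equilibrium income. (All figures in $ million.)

MPC = (2452.62 − 714.36)/(4353 − 1134) = 1738.26/3219 = 0.54
a = 714.36 − 0.54(1134) = 102
Equilibrium: Y = 102 + 0.54Y + 3515.44
0.46Y = 3617.44, so Y = 3617.44/0.46 = 7864

Y = 7864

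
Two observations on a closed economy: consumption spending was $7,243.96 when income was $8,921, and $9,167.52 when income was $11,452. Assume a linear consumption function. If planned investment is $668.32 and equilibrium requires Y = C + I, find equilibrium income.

MPC = (9167.52 − 7243.96)/(11452 − 8921) = 1923.56/2531 = 0.76
a = 7243.96 − 0.76(8921) = 464
Equilibrium: Y = 464 + 0.76Y + 668.32
0.24Y = 1132.32, so Y = 1132.32/0.24 = 4718

Y = 4718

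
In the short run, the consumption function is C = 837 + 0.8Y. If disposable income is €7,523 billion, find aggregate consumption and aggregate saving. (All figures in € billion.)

C = 837 + 0.8(7523) = 837 + 6018.4 = 6855.4
S = Y − C = 7523 − 6855.4 = 667.6

C = 6855.4; S = 667.6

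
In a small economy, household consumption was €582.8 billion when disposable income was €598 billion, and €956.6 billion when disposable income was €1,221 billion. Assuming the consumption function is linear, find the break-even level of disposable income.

MPC = (956.6 − 582.8)/(1221 − 598) = 373.8/623 = 0.6
a = 582.8 − 0.6(598) = 582.8 − 358.8 = 224
Break-even: Y = a/(1−MPC) = 224/0.4 = 560

Y = 560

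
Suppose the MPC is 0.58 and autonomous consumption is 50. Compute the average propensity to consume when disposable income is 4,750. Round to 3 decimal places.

APC = 0.591

C = 50 + 0.58(4750) = 2805
APC = C/Y = 2805/4750 = 0.591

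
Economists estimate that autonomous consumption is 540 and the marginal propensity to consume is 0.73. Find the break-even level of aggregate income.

Y = 2000

At break-even, C = Y: 540 + 0.73Y = Y
0.27Y = 540, so Y = 540/0.27 = 2000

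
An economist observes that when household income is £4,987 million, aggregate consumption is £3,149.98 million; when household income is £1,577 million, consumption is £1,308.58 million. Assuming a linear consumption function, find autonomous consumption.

a = 457

MPC = ΔC/ΔY = (3149.98 − 1308.58)/(4987 − 1577) = 1841.4/3410 = 0.54
a = C − MPC·Y = 1308.58 − 0.54(1577) = 1308.58 − 851.58 = 457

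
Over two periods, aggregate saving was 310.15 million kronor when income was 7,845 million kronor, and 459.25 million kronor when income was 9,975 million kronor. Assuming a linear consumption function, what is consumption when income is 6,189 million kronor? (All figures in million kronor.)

MPS = ΔS/ΔY = (459.25 − 310.15)/(9975 − 7845) = 149.1/2130 = 0.07
MPC = 1 − MPS = 0.93
Autonomous saving = 310.15 − 0.07(7845) = -239, so a = 239
C = 239 + 0.93(6189) = 239 + 5755.77 = 5994.77

C = 5994.77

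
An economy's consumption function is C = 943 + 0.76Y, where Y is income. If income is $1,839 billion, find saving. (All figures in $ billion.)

S = -501.64

C = 943 + 0.76(1839) = 943 + 1397.64 = 2340.64
S = Y − C = 1839 − 2340.64 = -501.64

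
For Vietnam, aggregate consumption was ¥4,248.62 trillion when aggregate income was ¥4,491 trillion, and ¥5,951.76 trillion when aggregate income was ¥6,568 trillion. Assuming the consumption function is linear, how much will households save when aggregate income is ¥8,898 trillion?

MPC = (5951.76 − 4248.62)/(6568 − 4491) = 1703.14/2077 = 0.82
a = 4248.62 − 0.82(4491) = 4248.62 − 3682.62 = 566
C = 566 + 0.82(8898) = 7862.36
S = 8898 − 7862.36 = 1035.64

S = 1035.64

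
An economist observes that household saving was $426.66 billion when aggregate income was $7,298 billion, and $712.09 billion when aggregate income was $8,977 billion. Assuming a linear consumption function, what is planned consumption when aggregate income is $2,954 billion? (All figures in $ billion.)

C = 3265.82

MPS = ΔS/ΔY = (712.09 − 426.66)/(8977 − 7298) = 285.43/1679 = 0.17
MPC = 1 − MPS = 0.83
Autonomous saving = 426.66 − 0.17(7298) = -814, so a = 814
C = 814 + 0.83(2954) = 814 + 2451.82 = 3265.82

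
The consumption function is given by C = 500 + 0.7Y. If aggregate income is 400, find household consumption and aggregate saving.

C = 780; S = -380

C = 500 + 0.7(400) = 500 + 280 = 780
S = Y − C = 400 − 780 = -380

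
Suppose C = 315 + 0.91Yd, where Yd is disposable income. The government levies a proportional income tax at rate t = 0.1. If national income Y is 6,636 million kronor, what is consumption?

Yd = (1 − 0.1)(6636) = 0.9(6636) = 5972.4
C = 315 + 0.91(5972.4) = 315 + 5434.884 = 5749.884

C = 5749.884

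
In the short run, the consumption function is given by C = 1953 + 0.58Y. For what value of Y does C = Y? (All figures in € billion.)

Y = 4650

At break-even, C = Y: 1953 + 0.58Y = Y
0.42Y = 1953, so Y = 1953/0.42 = 4650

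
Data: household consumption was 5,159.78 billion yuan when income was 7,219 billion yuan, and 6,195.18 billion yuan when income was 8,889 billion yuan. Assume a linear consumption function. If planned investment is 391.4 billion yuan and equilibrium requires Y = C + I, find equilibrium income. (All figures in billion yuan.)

Y = 2830

MPC = (6195.18 − 5159.78)/(8889 − 7219) = 1035.4/1670 = 0.62
a = 5159.78 − 0.62(7219) = 684
Equilibrium: Y = 684 + 0.62Y + 391.4
0.38Y = 1075.4, so Y = 1075.4/0.38 = 2830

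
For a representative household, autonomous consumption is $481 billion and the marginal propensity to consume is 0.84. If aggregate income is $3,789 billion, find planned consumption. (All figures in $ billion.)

C = 481 + 0.84(3789) = 481 + 3182.76 = 3663.76

C = 3663.76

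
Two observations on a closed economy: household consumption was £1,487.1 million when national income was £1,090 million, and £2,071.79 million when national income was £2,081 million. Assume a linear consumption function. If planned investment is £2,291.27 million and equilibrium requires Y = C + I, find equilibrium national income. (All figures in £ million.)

MPC = (2071.79 − 1487.1)/(2081 − 1090) = 584.69/991 = 0.59
a = 1487.1 − 0.59(1090) = 844
Equilibrium: Y = 844 + 0.59Y + 2291.27
0.41Y = 3135.27, so Y = 3135.27/0.41 = 7647

Y = 7647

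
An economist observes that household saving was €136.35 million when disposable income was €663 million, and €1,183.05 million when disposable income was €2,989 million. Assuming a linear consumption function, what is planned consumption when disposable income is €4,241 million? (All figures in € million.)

C = 2494.55

MPS = ΔS/ΔY = (1183.05 − 136.35)/(2989 − 663) = 1046.7/2326 = 0.45
MPC = 1 − MPS = 0.55
Autonomous saving = 136.35 − 0.45(663) = -162, so a = 162
C = 162 + 0.55(4241) = 162 + 2332.55 = 2494.55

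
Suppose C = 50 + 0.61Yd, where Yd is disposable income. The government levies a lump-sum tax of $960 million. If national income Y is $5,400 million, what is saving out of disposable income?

S = 1681.6

Yd = Y − T = 5400 − 960 = 4440
C = 50 + 0.61(4440) = 50 + 2708.4 = 2758.4
S = Yd − C = 4440 − 2758.4 = 1681.6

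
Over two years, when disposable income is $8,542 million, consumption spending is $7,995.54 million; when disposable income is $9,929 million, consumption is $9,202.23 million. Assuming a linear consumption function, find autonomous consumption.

MPC = ΔC/ΔY = (9202.23 − 7995.54)/(9929 − 8542) = 1206.69/1387 = 0.87
a = C − MPC·Y = 7995.54 − 0.87(8542) = 7995.54 − 7431.54 = 564

a = 564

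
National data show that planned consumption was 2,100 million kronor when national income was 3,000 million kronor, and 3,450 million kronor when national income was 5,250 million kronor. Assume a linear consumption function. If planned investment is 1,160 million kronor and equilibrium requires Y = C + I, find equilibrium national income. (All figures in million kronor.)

MPC = (3450 − 2100)/(5250 − 3000) = 1350/2250 = 0.6
a = 2100 − 0.6(3000) = 300
Equilibrium: Y = 300 + 0.6Y + 1160
0.4Y = 1460, so Y = 1460/0.4 = 3650

Y = 3650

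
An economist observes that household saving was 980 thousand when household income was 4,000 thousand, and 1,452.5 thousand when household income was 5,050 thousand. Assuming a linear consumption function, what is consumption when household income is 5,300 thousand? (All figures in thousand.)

MPS = ΔS/ΔY = (1452.5 − 980)/(5050 − 4000) = 472.5/1050 = 0.45
MPC = 1 − MPS = 0.55
Autonomous saving = 980 − 0.45(4000) = -820, so a = 820
C = 820 + 0.55(5300) = 820 + 2915 = 3735

C = 3735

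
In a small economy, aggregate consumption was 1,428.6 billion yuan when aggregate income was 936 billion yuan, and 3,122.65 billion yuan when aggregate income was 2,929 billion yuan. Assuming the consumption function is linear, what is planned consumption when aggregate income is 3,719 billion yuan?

MPC = (3122.65 − 1428.6)/(2929 − 936) = 1694.05/1993 = 0.85
a = 1428.6 − 0.85(936) = 1428.6 − 795.6 = 633
C = 633 + 0.85(3719) = 633 + 3161.15 = 3794.15

C = 3794.15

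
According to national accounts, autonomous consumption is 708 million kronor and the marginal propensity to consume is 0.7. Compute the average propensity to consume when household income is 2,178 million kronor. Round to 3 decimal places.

C = 708 + 0.7(2178) = 2232.6
APC = C/Y = 2232.6/2178 = 1.025

APC = 1.025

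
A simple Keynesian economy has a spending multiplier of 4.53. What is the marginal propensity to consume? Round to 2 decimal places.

k = 1/(1 − MPC), so 1 − MPC = 1/k = 1/4.53 = 0.2208
MPC = 1 − 0.2208 = 0.78

MPC = 0.78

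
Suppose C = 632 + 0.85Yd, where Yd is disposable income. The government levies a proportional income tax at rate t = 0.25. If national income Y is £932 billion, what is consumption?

Yd = (1 − 0.25)(932) = 0.75(932) = 699
C = 632 + 0.85(699) = 632 + 594.15 = 1226.15

C = 1226.15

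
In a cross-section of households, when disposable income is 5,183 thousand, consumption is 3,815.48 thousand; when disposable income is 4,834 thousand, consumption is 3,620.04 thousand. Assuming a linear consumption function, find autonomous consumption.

a = 913

MPC = ΔC/ΔY = (3815.48 − 3620.04)/(5183 − 4834) = 195.44/349 = 0.56
a = C − MPC·Y = 3620.04 − 0.56(4834) = 3620.04 − 2707.04 = 913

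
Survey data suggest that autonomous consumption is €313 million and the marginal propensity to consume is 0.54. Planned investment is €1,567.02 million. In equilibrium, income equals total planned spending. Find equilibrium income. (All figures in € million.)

Y = C + I = 313 + 0.54Y + 1567.02
Y − 0.54Y = 1880.02
0.46Y = 1880.02, so Y = 1880.02/0.46 = 4087

Y = 4087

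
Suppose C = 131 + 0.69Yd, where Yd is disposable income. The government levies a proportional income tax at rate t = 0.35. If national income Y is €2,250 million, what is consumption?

Yd = (1 − 0.35)(2250) = 0.65(2250) = 1462.5
C = 131 + 0.69(1462.5) = 131 + 1009.125 = 1140.125

C = 1140.125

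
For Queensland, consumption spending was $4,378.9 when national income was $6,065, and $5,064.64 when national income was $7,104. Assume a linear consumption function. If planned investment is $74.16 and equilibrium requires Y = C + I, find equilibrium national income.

MPC = (5064.64 − 4378.9)/(7104 − 6065) = 685.74/1039 = 0.66
a = 4378.9 − 0.66(6065) = 376
Equilibrium: Y = 376 + 0.66Y + 74.16
0.34Y = 450.16, so Y = 450.16/0.34 = 1324

Y = 1324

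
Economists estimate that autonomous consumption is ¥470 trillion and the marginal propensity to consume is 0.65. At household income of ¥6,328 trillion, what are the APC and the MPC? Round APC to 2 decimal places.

APC = 0.72; MPC = 0.65

MPC = 0.65 (the slope of the consumption function)
C = 470 + 0.65(6328) = 4583.2, so APC = 4583.2/6328 = 0.72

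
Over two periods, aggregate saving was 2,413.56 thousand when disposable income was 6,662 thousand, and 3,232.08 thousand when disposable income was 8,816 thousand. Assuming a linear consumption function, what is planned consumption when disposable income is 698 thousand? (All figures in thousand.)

C = 550.76

MPS = ΔS/ΔY = (3232.08 − 2413.56)/(8816 − 6662) = 818.52/2154 = 0.38
MPC = 1 − MPS = 0.62
Autonomous saving = 2413.56 − 0.38(6662) = -118, so a = 118
C = 118 + 0.62(698) = 118 + 432.76 = 550.76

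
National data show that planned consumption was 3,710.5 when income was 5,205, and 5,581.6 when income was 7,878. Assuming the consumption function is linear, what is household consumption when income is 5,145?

MPC = (5581.6 − 3710.5)/(7878 − 5205) = 1871.1/2673 = 0.7
a = 3710.5 − 0.7(5205) = 3710.5 − 3643.5 = 67
C = 67 + 0.7(5145) = 67 + 3601.5 = 3668.5

C = 3668.5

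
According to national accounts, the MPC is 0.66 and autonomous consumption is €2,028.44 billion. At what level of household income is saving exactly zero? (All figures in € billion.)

At break-even, C = Y: 2028.44 + 0.66Y = Y
0.34Y = 2028.44, so Y = 2028.44/0.34 = 5966

Y = 5966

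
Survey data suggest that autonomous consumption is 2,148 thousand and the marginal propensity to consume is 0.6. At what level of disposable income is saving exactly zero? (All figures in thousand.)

At break-even, C = Y: 2148 + 0.6Y = Y
0.4Y = 2148, so Y = 2148/0.4 = 5370

Y = 5370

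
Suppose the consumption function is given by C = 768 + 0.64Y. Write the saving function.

S = Y − C = Y − (768 + 0.64Y) = -768 + (1 − 0.64)Y

S = -768 + 0.36Y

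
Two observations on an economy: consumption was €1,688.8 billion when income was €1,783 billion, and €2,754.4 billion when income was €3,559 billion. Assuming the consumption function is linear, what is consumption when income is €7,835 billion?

MPC = (2754.4 − 1688.8)/(3559 − 1783) = 1065.6/1776 = 0.6
a = 1688.8 − 0.6(1783) = 1688.8 − 1069.8 = 619
C = 619 + 0.6(7835) = 619 + 4701 = 5320

C = 5320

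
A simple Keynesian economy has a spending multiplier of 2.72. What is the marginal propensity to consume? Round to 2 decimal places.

MPC = 0.63

k = 1/(1 − MPC), so 1 − MPC = 1/k = 1/2.72 = 0.3676
MPC = 1 − 0.3676 = 0.63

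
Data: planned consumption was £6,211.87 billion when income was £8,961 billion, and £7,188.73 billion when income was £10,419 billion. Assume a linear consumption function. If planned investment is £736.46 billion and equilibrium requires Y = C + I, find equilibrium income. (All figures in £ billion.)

MPC = (7188.73 − 6211.87)/(10419 − 8961) = 976.86/1458 = 0.67
a = 6211.87 − 0.67(8961) = 208
Equilibrium: Y = 208 + 0.67Y + 736.46
0.33Y = 944.46, so Y = 944.46/0.33 = 2862

Y = 2862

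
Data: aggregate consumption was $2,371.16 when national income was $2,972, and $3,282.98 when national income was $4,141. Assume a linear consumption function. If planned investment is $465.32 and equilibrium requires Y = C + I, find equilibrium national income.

MPC = (3282.98 − 2371.16)/(4141 − 2972) = 911.82/1169 = 0.78
a = 2371.16 − 0.78(2972) = 53
Equilibrium: Y = 53 + 0.78Y + 465.32
0.22Y = 518.32, so Y = 518.32/0.22 = 2356

Y = 2356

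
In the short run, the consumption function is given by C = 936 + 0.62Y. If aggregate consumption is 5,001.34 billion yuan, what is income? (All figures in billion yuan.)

Y = 6557

936 + 0.62Y = 5001.34
0.62Y = 4065.34, so Y = 4065.34/0.62 = 6557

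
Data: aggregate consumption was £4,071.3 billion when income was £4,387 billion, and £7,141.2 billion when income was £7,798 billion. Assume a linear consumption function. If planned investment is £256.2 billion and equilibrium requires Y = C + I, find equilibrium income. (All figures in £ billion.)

Y = 3792

MPC = (7141.2 − 4071.3)/(7798 − 4387) = 3069.9/3411 = 0.9
a = 4071.3 − 0.9(4387) = 123
Equilibrium: Y = 123 + 0.9Y + 256.2
0.1Y = 379.2, so Y = 379.2/0.1 = 3792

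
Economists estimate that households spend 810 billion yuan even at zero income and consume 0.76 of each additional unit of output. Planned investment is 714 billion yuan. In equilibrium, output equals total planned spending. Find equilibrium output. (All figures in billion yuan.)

Y = C + I = 810 + 0.76Y + 714
Y − 0.76Y = 1524
0.24Y = 1524, so Y = 1524/0.24 = 6350

Y = 6350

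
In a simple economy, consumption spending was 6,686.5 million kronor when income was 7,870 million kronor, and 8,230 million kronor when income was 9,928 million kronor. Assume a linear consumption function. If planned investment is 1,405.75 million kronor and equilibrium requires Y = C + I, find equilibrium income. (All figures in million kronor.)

MPC = (8230 − 6686.5)/(9928 − 7870) = 1543.5/2058 = 0.75
a = 6686.5 − 0.75(7870) = 784
Equilibrium: Y = 784 + 0.75Y + 1405.75
0.25Y = 2189.75, so Y = 2189.75/0.25 = 8759

Y = 8759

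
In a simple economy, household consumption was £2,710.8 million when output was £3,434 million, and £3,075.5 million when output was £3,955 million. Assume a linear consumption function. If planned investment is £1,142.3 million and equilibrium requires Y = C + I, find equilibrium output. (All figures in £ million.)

MPC = (3075.5 − 2710.8)/(3955 − 3434) = 364.7/521 = 0.7
a = 2710.8 − 0.7(3434) = 307
Equilibrium: Y = 307 + 0.7Y + 1142.3
0.3Y = 1449.3, so Y = 1449.3/0.3 = 4831

Y = 4831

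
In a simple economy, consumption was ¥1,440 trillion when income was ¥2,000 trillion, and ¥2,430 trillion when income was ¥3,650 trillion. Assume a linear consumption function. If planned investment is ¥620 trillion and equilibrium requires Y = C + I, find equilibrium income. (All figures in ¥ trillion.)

Y = 2150

MPC = (2430 − 1440)/(3650 − 2000) = 990/1650 = 0.6
a = 1440 − 0.6(2000) = 240
Equilibrium: Y = 240 + 0.6Y + 620
0.4Y = 860, so Y = 860/0.4 = 2150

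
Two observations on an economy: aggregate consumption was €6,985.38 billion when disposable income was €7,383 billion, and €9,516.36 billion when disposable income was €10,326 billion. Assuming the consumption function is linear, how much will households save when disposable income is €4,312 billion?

S = -32.32

MPC = (9516.36 − 6985.38)/(10326 − 7383) = 2530.98/2943 = 0.86
a = 6985.38 − 0.86(7383) = 6985.38 − 6349.38 = 636
C = 636 + 0.86(4312) = 4344.32
S = 4312 − 4344.32 = -32.32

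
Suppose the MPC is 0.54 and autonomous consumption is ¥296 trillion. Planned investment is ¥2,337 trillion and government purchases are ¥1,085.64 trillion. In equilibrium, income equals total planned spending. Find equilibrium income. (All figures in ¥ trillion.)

Y = C + I + G = 296 + 0.54Y + 2337 + 1085.64
Y − 0.54Y = 3718.64
0.46Y = 3718.64, so Y = 3718.64/0.46 = 8084

Y = 8084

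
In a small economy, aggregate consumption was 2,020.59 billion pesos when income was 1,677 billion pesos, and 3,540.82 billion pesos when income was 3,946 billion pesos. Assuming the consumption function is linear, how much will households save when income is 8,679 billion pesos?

MPC = (3540.82 − 2020.59)/(3946 − 1677) = 1520.23/2269 = 0.67
a = 2020.59 − 0.67(1677) = 2020.59 − 1123.59 = 897
C = 897 + 0.67(8679) = 6711.93
S = 8679 − 6711.93 = 1967.07

S = 1967.07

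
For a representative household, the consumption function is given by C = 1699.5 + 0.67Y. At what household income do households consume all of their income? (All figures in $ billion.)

Y = 5150

At break-even, C = Y: 1699.5 + 0.67Y = Y
0.33Y = 1699.5, so Y = 1699.5/0.33 = 5150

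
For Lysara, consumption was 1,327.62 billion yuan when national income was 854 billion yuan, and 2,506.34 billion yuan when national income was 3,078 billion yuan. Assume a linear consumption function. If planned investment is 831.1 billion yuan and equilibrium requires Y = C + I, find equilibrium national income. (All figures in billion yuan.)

Y = 3630

MPC = (2506.34 − 1327.62)/(3078 − 854) = 1178.72/2224 = 0.53
a = 1327.62 − 0.53(854) = 875
Equilibrium: Y = 875 + 0.53Y + 831.1
0.47Y = 1706.1, so Y = 1706.1/0.47 = 3630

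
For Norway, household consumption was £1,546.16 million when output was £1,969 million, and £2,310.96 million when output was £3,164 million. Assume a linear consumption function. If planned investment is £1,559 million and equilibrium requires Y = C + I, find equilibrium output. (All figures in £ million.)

Y = 5125

MPC = (2310.96 − 1546.16)/(3164 − 1969) = 764.8/1195 = 0.64
a = 1546.16 − 0.64(1969) = 286
Equilibrium: Y = 286 + 0.64Y + 1559
0.36Y = 1845, so Y = 1845/0.36 = 5125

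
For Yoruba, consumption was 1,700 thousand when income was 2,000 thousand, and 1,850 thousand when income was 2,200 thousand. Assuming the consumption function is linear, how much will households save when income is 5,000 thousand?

S = 1050

MPC = (1850 − 1700)/(2200 − 2000) = 150/200 = 0.75
a = 1700 − 0.75(2000) = 1700 − 1500 = 200
C = 200 + 0.75(5000) = 3950
S = 5000 − 3950 = 1050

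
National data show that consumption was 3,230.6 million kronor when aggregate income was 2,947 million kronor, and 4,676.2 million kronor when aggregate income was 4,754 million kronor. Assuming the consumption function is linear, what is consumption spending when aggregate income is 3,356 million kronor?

C = 3557.8

MPC = (4676.2 − 3230.6)/(4754 − 2947) = 1445.6/1807 = 0.8
a = 3230.6 − 0.8(2947) = 3230.6 − 2357.6 = 873
C = 873 + 0.8(3356) = 873 + 2684.8 = 3557.8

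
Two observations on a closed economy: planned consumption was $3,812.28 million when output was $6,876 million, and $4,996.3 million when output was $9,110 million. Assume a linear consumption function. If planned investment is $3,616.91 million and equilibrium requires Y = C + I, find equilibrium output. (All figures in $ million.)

Y = 8053

MPC = (4996.3 − 3812.28)/(9110 − 6876) = 1184.02/2234 = 0.53
a = 3812.28 − 0.53(6876) = 168
Equilibrium: Y = 168 + 0.53Y + 3616.91
0.47Y = 3784.91, so Y = 3784.91/0.47 = 8053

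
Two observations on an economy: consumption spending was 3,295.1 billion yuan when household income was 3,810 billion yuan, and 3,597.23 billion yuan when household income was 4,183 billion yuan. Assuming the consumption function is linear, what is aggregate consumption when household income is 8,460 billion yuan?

MPC = (3597.23 − 3295.1)/(4183 − 3810) = 302.13/373 = 0.81
a = 3295.1 − 0.81(3810) = 3295.1 − 3086.1 = 209
C = 209 + 0.81(8460) = 209 + 6852.6 = 7061.6

C = 7061.6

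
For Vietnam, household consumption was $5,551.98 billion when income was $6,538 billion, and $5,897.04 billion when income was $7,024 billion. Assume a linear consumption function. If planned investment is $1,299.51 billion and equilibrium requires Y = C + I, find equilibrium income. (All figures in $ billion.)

MPC = (5897.04 − 5551.98)/(7024 − 6538) = 345.06/486 = 0.71
a = 5551.98 − 0.71(6538) = 910
Equilibrium: Y = 910 + 0.71Y + 1299.51
0.29Y = 2209.51, so Y = 2209.51/0.29 = 7619

Y = 7619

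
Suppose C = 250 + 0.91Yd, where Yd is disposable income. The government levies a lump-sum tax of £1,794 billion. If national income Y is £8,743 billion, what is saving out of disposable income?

Yd = Y − T = 8743 − 1794 = 6949
C = 250 + 0.91(6949) = 250 + 6323.59 = 6573.59
S = Yd − C = 6949 − 6573.59 = 375.41

S = 375.41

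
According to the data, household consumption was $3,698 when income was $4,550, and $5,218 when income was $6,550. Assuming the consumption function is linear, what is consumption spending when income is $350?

MPC = (5218 − 3698)/(6550 − 4550) = 1520/2000 = 0.76
a = 3698 − 0.76(4550) = 3698 − 3458 = 240
C = 240 + 0.76(350) = 240 + 266 = 506

C = 506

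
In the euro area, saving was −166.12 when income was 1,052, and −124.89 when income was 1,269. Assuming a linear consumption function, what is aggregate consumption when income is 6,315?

MPS = ΔS/ΔY = (-124.89 − (-166.12))/(1269 − 1052) = 41.23/217 = 0.19
MPC = 1 − MPS = 0.81
Autonomous saving = -166.12 − 0.19(1052) = -366, so a = 366
C = 366 + 0.81(6315) = 366 + 5115.15 = 5481.15

C = 5481.15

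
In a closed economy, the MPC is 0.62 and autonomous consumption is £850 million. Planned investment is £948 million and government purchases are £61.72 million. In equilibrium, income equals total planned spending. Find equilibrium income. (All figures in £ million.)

Y = 4894

Y = C + I + G = 850 + 0.62Y + 948 + 61.72
Y − 0.62Y = 1859.72
0.38Y = 1859.72, so Y = 1859.72/0.38 = 4894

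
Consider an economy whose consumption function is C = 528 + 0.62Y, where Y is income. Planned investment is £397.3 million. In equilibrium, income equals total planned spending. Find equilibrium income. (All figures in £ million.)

Y = 2435

Y = C + I = 528 + 0.62Y + 397.3
Y − 0.62Y = 925.3
0.38Y = 925.3, so Y = 925.3/0.38 = 2435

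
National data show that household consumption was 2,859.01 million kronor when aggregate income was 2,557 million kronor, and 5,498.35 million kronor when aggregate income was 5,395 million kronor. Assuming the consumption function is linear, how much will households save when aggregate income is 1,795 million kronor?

MPC = (5498.35 − 2859.01)/(5395 − 2557) = 2639.34/2838 = 0.93
a = 2859.01 − 0.93(2557) = 2859.01 − 2378.01 = 481
C = 481 + 0.93(1795) = 2150.35
S = 1795 − 2150.35 = -355.35

S = -355.35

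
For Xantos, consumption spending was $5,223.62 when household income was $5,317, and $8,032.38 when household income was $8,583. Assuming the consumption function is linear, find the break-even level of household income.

MPC = (8032.38 − 5223.62)/(8583 − 5317) = 2808.76/3266 = 0.86
a = 5223.62 − 0.86(5317) = 5223.62 − 4572.62 = 651
Break-even: Y = a/(1−MPC) = 651/0.14 = 4650

Y = 4650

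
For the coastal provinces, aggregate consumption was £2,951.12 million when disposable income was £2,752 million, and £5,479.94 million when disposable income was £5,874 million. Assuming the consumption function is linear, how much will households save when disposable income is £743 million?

MPC = (5479.94 − 2951.12)/(5874 − 2752) = 2528.82/3122 = 0.81
a = 2951.12 − 0.81(2752) = 2951.12 − 2229.12 = 722
C = 722 + 0.81(743) = 1323.83
S = 743 − 1323.83 = -580.83

S = -580.83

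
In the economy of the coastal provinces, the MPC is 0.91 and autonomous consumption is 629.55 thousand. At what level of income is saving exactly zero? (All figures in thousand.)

Y = 6995

At break-even, C = Y: 629.55 + 0.91Y = Y
0.09Y = 629.55, so Y = 629.55/0.09 = 6995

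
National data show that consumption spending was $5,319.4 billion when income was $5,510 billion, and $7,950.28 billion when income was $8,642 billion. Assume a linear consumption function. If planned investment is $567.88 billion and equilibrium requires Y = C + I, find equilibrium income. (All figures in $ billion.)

Y = 7868

MPC = (7950.28 − 5319.4)/(8642 − 5510) = 2630.88/3132 = 0.84
a = 5319.4 − 0.84(5510) = 691
Equilibrium: Y = 691 + 0.84Y + 567.88
0.16Y = 1258.88, so Y = 1258.88/0.16 = 7868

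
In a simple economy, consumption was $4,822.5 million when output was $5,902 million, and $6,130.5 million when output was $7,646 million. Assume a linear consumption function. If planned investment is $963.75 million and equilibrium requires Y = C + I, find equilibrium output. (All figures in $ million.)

MPC = (6130.5 − 4822.5)/(7646 − 5902) = 1308/1744 = 0.75
a = 4822.5 − 0.75(5902) = 396
Equilibrium: Y = 396 + 0.75Y + 963.75
0.25Y = 1359.75, so Y = 1359.75/0.25 = 5439

Y = 5439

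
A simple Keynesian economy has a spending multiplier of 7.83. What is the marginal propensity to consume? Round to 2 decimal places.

k = 1/(1 − MPC), so 1 − MPC = 1/k = 1/7.83 = 0.1277
MPC = 1 − 0.1277 = 0.87

MPC = 0.87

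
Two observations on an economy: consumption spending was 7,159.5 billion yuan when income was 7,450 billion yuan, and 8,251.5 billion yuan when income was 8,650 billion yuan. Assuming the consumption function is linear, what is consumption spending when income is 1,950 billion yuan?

C = 2154.5

MPC = (8251.5 − 7159.5)/(8650 − 7450) = 1092/1200 = 0.91
a = 7159.5 − 0.91(7450) = 7159.5 − 6779.5 = 380
C = 380 + 0.91(1950) = 380 + 1774.5 = 2154.5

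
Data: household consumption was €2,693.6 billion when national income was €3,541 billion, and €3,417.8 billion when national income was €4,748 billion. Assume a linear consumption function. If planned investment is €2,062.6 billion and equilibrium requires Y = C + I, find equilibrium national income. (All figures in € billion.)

Y = 6579

MPC = (3417.8 − 2693.6)/(4748 − 3541) = 724.2/1207 = 0.6
a = 2693.6 − 0.6(3541) = 569
Equilibrium: Y = 569 + 0.6Y + 2062.6
0.4Y = 2631.6, so Y = 2631.6/0.4 = 6579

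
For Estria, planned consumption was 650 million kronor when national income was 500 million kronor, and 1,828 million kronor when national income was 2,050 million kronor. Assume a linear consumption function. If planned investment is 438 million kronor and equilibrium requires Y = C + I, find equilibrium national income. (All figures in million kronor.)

Y = 2950

MPC = (1828 − 650)/(2050 − 500) = 1178/1550 = 0.76
a = 650 − 0.76(500) = 270
Equilibrium: Y = 270 + 0.76Y + 438
0.24Y = 708, so Y = 708/0.24 = 2950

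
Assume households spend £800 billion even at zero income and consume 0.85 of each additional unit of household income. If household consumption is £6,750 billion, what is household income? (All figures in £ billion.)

800 + 0.85Y = 6750
0.85Y = 5950, so Y = 5950/0.85 = 7000

Y = 7000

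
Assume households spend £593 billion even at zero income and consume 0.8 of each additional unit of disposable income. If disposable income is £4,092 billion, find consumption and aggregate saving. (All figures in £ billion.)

C = 3866.6; S = 225.4

C = 593 + 0.8(4092) = 593 + 3273.6 = 3866.6
S = Y − C = 4092 − 3866.6 = 225.4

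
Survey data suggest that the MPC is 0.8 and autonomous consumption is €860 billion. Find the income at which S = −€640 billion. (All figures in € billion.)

S = Y − C = -860 + 0.2Y
-860 + 0.2Y = -640, so 0.2Y = 220 and Y = 1100

Y = 1100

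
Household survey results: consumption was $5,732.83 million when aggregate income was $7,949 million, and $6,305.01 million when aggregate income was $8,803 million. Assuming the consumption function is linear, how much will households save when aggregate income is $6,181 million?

S = 1632.73

MPC = (6305.01 − 5732.83)/(8803 − 7949) = 572.18/854 = 0.67
a = 5732.83 − 0.67(7949) = 5732.83 − 5325.83 = 407
C = 407 + 0.67(6181) = 4548.27
S = 6181 − 4548.27 = 1632.73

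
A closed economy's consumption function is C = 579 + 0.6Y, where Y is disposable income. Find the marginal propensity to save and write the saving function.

MPS = 1 − MPC = 1 − 0.6 = 0.4
S = Y − C = -579 + 0.4Y

MPS = 0.4; S = -579 + 0.4Y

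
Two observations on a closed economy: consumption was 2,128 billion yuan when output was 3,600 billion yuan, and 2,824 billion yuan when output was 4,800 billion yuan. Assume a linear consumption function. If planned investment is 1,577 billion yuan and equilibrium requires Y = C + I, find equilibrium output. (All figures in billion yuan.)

Y = 3850

MPC = (2824 − 2128)/(4800 − 3600) = 696/1200 = 0.58
a = 2128 − 0.58(3600) = 40
Equilibrium: Y = 40 + 0.58Y + 1577
0.42Y = 1617, so Y = 1617/0.42 = 3850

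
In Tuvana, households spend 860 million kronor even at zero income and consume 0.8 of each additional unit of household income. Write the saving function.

S = -860 + 0.2Y

S = Y − C = Y − (860 + 0.8Y) = -860 + (1 − 0.8)Y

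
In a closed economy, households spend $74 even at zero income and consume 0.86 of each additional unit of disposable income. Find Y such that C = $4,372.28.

Y = 4998

74 + 0.86Y = 4372.28
0.86Y = 4298.28, so Y = 4298.28/0.86 = 4998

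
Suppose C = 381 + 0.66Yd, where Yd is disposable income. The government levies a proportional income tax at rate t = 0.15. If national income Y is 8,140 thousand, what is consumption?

Yd = (1 − 0.15)(8140) = 0.85(8140) = 6919
C = 381 + 0.66(6919) = 381 + 4566.54 = 4947.54

C = 4947.54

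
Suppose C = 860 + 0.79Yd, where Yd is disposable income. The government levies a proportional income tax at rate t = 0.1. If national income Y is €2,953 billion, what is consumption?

C = 2959.583

Yd = (1 − 0.1)(2953) = 0.9(2953) = 2657.7
C = 860 + 0.79(2657.7) = 860 + 2099.583 = 2959.583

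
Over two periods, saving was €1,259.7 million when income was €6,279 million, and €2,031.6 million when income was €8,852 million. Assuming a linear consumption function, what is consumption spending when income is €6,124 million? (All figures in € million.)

C = 4910.8

MPS = ΔS/ΔY = (2031.6 − 1259.7)/(8852 − 6279) = 771.9/2573 = 0.3
MPC = 1 − MPS = 0.7
Autonomous saving = 1259.7 − 0.3(6279) = -624, so a = 624
C = 624 + 0.7(6124) = 624 + 4286.8 = 4910.8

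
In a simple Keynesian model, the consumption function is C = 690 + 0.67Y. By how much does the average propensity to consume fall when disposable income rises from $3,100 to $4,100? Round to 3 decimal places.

At Y = 3100: C = 690 + 0.67(3100) = 2767, APC = 2767/3100 = 0.8926
At Y = 4100: C = 3437, APC = 3437/4100 = 0.8383
Fall in APC = 0.8926 − 0.8383 = 0.0543 ≈ 0.054

ΔAPC = 0.054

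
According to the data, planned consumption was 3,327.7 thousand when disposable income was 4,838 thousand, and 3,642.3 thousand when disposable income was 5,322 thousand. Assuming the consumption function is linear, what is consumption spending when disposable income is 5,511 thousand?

C = 3765.15

MPC = (3642.3 − 3327.7)/(5322 − 4838) = 314.6/484 = 0.65
a = 3327.7 − 0.65(4838) = 3327.7 − 3144.7 = 183
C = 183 + 0.65(5511) = 183 + 3582.15 = 3765.15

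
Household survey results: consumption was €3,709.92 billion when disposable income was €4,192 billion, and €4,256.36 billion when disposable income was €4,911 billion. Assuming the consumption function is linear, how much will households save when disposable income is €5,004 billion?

MPC = (4256.36 − 3709.92)/(4911 − 4192) = 546.44/719 = 0.76
a = 3709.92 − 0.76(4192) = 3709.92 − 3185.92 = 524
C = 524 + 0.76(5004) = 4327.04
S = 5004 − 4327.04 = 676.96

S = 676.96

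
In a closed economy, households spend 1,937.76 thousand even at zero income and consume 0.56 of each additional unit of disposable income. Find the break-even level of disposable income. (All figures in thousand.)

At break-even, C = Y: 1937.76 + 0.56Y = Y
0.44Y = 1937.76, so Y = 1937.76/0.44 = 4404

Y = 4404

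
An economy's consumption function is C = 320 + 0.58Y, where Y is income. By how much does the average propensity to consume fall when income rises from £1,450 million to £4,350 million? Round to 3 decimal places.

At Y = 1450: C = 320 + 0.58(1450) = 1161, APC = 1161/1450 = 0.8007
At Y = 4350: C = 2843, APC = 2843/4350 = 0.6536
Fall in APC = 0.8007 − 0.6536 = 0.1471 ≈ 0.147

ΔAPC = 0.147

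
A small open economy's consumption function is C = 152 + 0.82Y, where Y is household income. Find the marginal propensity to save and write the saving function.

MPS = 1 − MPC = 1 − 0.82 = 0.18
S = Y − C = -152 + 0.18Y

MPS = 0.18; S = -152 + 0.18Y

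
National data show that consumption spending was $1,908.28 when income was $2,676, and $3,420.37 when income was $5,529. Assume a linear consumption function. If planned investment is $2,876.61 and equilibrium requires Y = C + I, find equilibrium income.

MPC = (3420.37 − 1908.28)/(5529 − 2676) = 1512.09/2853 = 0.53
a = 1908.28 − 0.53(2676) = 490
Equilibrium: Y = 490 + 0.53Y + 2876.61
0.47Y = 3366.61, so Y = 3366.61/0.47 = 7163

Y = 7163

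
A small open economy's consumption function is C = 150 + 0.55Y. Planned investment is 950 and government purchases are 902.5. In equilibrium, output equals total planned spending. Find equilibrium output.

Y = 4450

Y = C + I + G = 150 + 0.55Y + 950 + 902.5
Y − 0.55Y = 2002.5
0.45Y = 2002.5, so Y = 2002.5/0.45 = 4450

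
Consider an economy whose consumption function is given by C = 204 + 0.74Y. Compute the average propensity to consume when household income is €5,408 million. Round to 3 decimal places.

C = 204 + 0.74(5408) = 4205.92
APC = C/Y = 4205.92/5408 = 0.778

APC = 0.778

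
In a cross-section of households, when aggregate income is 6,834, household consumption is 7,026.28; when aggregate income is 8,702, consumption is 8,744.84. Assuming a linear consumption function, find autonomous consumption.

a = 739

MPC = ΔC/ΔY = (8744.84 − 7026.28)/(8702 − 6834) = 1718.56/1868 = 0.92
a = C − MPC·Y = 7026.28 − 0.92(6834) = 7026.28 − 6287.28 = 739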